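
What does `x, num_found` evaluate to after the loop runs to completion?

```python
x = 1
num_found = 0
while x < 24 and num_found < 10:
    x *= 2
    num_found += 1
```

Let's trace through this code step by step.

Initialize: x = 1
Initialize: num_found = 0
Entering loop: while x < 24 and num_found < 10:
After iteration 1: x = 2, num_found = 1
After iteration 2: x = 4, num_found = 2
After iteration 3: x = 8, num_found = 3
After iteration 4: x = 16, num_found = 4
After iteration 5: x = 32, num_found = 5
Loop ends.

Final answer: 32, 5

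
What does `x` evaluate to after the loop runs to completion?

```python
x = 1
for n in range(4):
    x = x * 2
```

Let's trace through this code step by step.

Initialize: x = 1
Entering loop: for n in range(4):
After iteration 1: n = 0, x = 2
After iteration 2: n = 1, x = 4
After iteration 3: n = 2, x = 8
After iteration 4: n = 3, x = 16
Loop ends.

Final answer: 16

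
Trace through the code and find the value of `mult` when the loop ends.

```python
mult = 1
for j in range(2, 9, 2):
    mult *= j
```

Let's trace through this code step by step.

Initialize: mult = 1
Entering loop: for j in range(2, 9, 2):
After iteration 1: j = 2, mult = 2
After iteration 2: j = 4, mult = 8
After iteration 3: j = 6, mult = 48
After iteration 4: j = 8, mult = 384
Loop ends.

Final answer: 384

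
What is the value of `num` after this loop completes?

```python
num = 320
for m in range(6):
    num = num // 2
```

Let's trace through this code step by step.

Initialize: num = 320
Entering loop: for m in range(6):
After iteration 1: m = 0, num = 160
After iteration 2: m = 1, num = 80
After iteration 3: m = 2, num = 40
After iteration 4: m = 3, num = 20
After iteration 5: m = 4, num = 10
After iteration 6: m = 5, num = 5
Loop ends.

Final answer: 5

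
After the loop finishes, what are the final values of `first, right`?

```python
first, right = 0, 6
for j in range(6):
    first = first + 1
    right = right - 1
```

Let's trace through this code step by step.

Initialize: first = 0
Initialize: right = 6
Entering loop: for j in range(6):
After iteration 1: j = 0, first = 1, right = 5
After iteration 2: j = 1, first = 2, right = 4
After iteration 3: j = 2, first = 3, right = 3
After iteration 4: j = 3, first = 4, right = 2
After iteration 5: j = 4, first = 5, right = 1
After iteration 6: j = 5, first = 6, right = 0
Loop ends.

Final answer: 6, 0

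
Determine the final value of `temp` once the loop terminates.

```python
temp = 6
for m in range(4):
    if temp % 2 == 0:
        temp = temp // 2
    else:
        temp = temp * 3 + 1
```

Let's trace through this code step by step.

Initialize: temp = 6
Entering loop: for m in range(4):
After iteration 1: m = 0, temp = 3
After iteration 2: m = 1, temp = 10
After iteration 3: m = 2, temp = 5
After iteration 4: m = 3, temp = 16
Loop ends.

Final answer: 16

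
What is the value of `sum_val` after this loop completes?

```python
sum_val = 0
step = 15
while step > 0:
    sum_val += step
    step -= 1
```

Let's trace through this code step by step.

Initialize: sum_val = 0
Initialize: step = 15
Entering loop: while step > 0:
After iteration 1: sum_val = 15, step = 14
After iteration 2: sum_val = 29, step = 13
After iteration 3: sum_val = 42, step = 12
After iteration 4: sum_val = 54, step = 11
After iteration 5: sum_val = 65, step = 10
After iteration 6: sum_val = 75, step = 9
After iteration 7: sum_val = 84, step = 8
After iteration 8: sum_val = 92, step = 7
After iteration 9: sum_val = 99, step = 6
After iteration 10: sum_val = 105, step = 5
After iteration 11: sum_val = 110, step = 4
After iteration 12: sum_val = 114, step = 3
After iteration 13: sum_val = 117, step = 2
After iteration 14: sum_val = 119, step = 1
After iteration 15: sum_val = 120, step = 0
Loop ends.

Final answer: 120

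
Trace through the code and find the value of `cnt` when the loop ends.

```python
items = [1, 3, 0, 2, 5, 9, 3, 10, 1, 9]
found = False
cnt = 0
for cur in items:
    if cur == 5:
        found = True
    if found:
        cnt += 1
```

Let's trace through this code step by step.

Initialize: items = [1, 3, 0, 2, 5, 9, 3, 10, 1, 9]
Initialize: found = False
Initialize: cnt = 0
Entering loop: for cur in items:
After iteration 1: cur = 1, found = False, cnt = 0
After iteration 2: cur = 3, found = False, cnt = 0
After iteration 3: cur = 0, found = False, cnt = 0
After iteration 4: cur = 2, found = False, cnt = 0
After iteration 5: cur = 5, found = True, cnt = 1
After iteration 6: cur = 9, found = True, cnt = 2
After iteration 7: cur = 3, found = True, cnt = 3
After iteration 8: cur = 10, found = True, cnt = 4
After iteration 9: cur = 1, found = True, cnt = 5
After iteration 10: cur = 9, found = True, cnt = 6
Loop ends.

Final answer: 6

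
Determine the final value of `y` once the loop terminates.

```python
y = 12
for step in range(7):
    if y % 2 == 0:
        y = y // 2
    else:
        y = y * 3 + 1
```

Let's trace through this code step by step.

Initialize: y = 12
Entering loop: for step in range(7):
After iteration 1: step = 0, y = 6
After iteration 2: step = 1, y = 3
After iteration 3: step = 2, y = 10
After iteration 4: step = 3, y = 5
After iteration 5: step = 4, y = 16
After iteration 6: step = 5, y = 8
After iteration 7: step = 6, y = 4
Loop ends.

Final answer: 4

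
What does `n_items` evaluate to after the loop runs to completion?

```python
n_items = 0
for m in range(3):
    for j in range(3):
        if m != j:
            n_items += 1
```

Let's trace through this code step by step.

Initialize: n_items = 0
Entering loop: for m in range(3):
After iteration 1: m = 0, n_items = 2
After iteration 2: m = 1, n_items = 4
After iteration 3: m = 2, n_items = 6
Loop ends.

Final answer: 6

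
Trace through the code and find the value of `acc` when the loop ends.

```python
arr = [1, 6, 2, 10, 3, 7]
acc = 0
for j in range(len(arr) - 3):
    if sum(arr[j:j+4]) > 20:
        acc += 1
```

Let's trace through this code step by step.

Initialize: arr = [1, 6, 2, 10, 3, 7]
Initialize: acc = 0
Entering loop: for j in range(len(arr) - 3):
After iteration 1: j = 0, acc = 0
After iteration 2: j = 1, acc = 1
After iteration 3: j = 2, acc = 2
Loop ends.

Final answer: 2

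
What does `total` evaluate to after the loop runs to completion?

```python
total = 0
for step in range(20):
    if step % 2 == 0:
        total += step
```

Let's trace through this code step by step.

Initialize: total = 0
Entering loop: for step in range(20):
After iteration 1: step = 0, total = 0
After iteration 2: step = 1, total = 0
After iteration 3: step = 2, total = 2
After iteration 4: step = 3, total = 2
After iteration 5: step = 4, total = 6
After iteration 6: step = 5, total = 6
After iteration 7: step = 6, total = 12
After iteration 8: step = 7, total = 12
After iteration 9: step = 8, total = 20
After iteration 10: step = 9, total = 20
After iteration 11: step = 10, total = 30
After iteration 12: step = 11, total = 30
After iteration 13: step = 12, total = 42
After iteration 14: step = 13, total = 42
After iteration 15: step = 14, total = 56
After iteration 16: step = 15, total = 56
After iteration 17: step = 16, total = 72
After iteration 18: step = 17, total = 72
After iteration 19: step = 18, total = 90
After iteration 20: step = 19, total = 90
Loop ends.

Final answer: 90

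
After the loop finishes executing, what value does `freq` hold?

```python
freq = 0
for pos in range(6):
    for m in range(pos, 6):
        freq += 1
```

Let's trace through this code step by step.

Initialize: freq = 0
Entering loop: for pos in range(6):
After iteration 1: pos = 0, freq = 6
After iteration 2: pos = 1, freq = 11
After iteration 3: pos = 2, freq = 15
After iteration 4: pos = 3, freq = 18
After iteration 5: pos = 4, freq = 20
After iteration 6: pos = 5, freq = 21
Loop ends.

Final answer: 21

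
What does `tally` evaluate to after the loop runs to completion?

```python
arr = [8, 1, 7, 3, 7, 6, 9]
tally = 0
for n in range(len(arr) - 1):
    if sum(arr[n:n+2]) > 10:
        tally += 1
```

Let's trace through this code step by step.

Initialize: arr = [8, 1, 7, 3, 7, 6, 9]
Initialize: tally = 0
Entering loop: for n in range(len(arr) - 1):
After iteration 1: n = 0, tally = 0
After iteration 2: n = 1, tally = 0
After iteration 3: n = 2, tally = 0
After iteration 4: n = 3, tally = 0
After iteration 5: n = 4, tally = 1
After iteration 6: n = 5, tally = 2
Loop ends.

Final answer: 2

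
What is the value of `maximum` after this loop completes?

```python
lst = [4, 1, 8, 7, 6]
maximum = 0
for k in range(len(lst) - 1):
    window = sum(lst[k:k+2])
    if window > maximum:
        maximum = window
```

Let's trace through this code step by step.

Initialize: lst = [4, 1, 8, 7, 6]
Initialize: maximum = 0
Entering loop: for k in range(len(lst) - 1):
After iteration 1: k = 0, maximum = 5, window = 5
After iteration 2: k = 1, maximum = 9, window = 9
After iteration 3: k = 2, maximum = 15, window = 15
After iteration 4: k = 3, maximum = 15, window = 13
Loop ends.

Final answer: 15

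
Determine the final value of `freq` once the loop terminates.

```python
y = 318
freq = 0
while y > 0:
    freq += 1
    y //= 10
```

Let's trace through this code step by step.

Initialize: y = 318
Initialize: freq = 0
Entering loop: while y > 0:
After iteration 1: y = 31, freq = 1
After iteration 2: y = 3, freq = 2
After iteration 3: y = 0, freq = 3
Loop ends.

Final answer: 3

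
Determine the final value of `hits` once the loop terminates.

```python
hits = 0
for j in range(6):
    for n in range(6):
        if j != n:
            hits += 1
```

Let's trace through this code step by step.

Initialize: hits = 0
Entering loop: for j in range(6):
After iteration 1: j = 0, hits = 5
After iteration 2: j = 1, hits = 10
After iteration 3: j = 2, hits = 15
After iteration 4: j = 3, hits = 20
After iteration 5: j = 4, hits = 25
After iteration 6: j = 5, hits = 30
Loop ends.

Final answer: 30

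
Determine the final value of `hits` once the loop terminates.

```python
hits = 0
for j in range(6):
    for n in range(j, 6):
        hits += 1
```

Let's trace through this code step by step.

Initialize: hits = 0
Entering loop: for j in range(6):
After iteration 1: j = 0, hits = 6
After iteration 2: j = 1, hits = 11
After iteration 3: j = 2, hits = 15
After iteration 4: j = 3, hits = 18
After iteration 5: j = 4, hits = 20
After iteration 6: j = 5, hits = 21
Loop ends.

Final answer: 21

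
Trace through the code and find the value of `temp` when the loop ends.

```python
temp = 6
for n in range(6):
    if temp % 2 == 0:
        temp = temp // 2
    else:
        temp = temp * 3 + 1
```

Let's trace through this code step by step.

Initialize: temp = 6
Entering loop: for n in range(6):
After iteration 1: n = 0, temp = 3
After iteration 2: n = 1, temp = 10
After iteration 3: n = 2, temp = 5
After iteration 4: n = 3, temp = 16
After iteration 5: n = 4, temp = 8
After iteration 6: n = 5, temp = 4
Loop ends.

Final answer: 4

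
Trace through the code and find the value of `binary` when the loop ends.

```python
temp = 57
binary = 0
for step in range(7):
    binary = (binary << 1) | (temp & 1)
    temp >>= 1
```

Let's trace through this code step by step.

Initialize: temp = 57
Initialize: binary = 0
Entering loop: for step in range(7):
After iteration 1: step = 0, temp = 28, binary = 1
After iteration 2: step = 1, temp = 14, binary = 2
After iteration 3: step = 2, temp = 7, binary = 4
After iteration 4: step = 3, temp = 3, binary = 9
After iteration 5: step = 4, temp = 1, binary = 19
After iteration 6: step = 5, temp = 0, binary = 39
After iteration 7: step = 6, temp = 0, binary = 78
Loop ends.

Final answer: 78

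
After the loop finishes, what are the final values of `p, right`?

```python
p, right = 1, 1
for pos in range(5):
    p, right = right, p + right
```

Let's trace through this code step by step.

Initialize: p = 1
Initialize: right = 1
Entering loop: for pos in range(5):
After iteration 1: pos = 0, p = 1, right = 2
After iteration 2: pos = 1, p = 2, right = 3
After iteration 3: pos = 2, p = 3, right = 5
After iteration 4: pos = 3, p = 5, right = 8
After iteration 5: pos = 4, p = 8, right = 13
Loop ends.

Final answer: 8, 13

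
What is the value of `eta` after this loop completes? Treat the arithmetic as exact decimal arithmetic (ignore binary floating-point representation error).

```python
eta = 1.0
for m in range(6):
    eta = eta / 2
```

Let's trace through this code step by step.

Initialize: eta = 1.0
Entering loop: for m in range(6):
After iteration 1: m = 0, eta = 0.5
After iteration 2: m = 1, eta = 0.25
After iteration 3: m = 2, eta = 0.125
After iteration 4: m = 3, eta = 0.0625
After iteration 5: m = 4, eta = 0.03125
After iteration 6: m = 5, eta = 0.015625
Loop ends.

Final answer: 0.015625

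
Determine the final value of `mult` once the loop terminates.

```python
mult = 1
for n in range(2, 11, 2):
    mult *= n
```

Let's trace through this code step by step.

Initialize: mult = 1
Entering loop: for n in range(2, 11, 2):
After iteration 1: n = 2, mult = 2
After iteration 2: n = 4, mult = 8
After iteration 3: n = 6, mult = 48
After iteration 4: n = 8, mult = 384
After iteration 5: n = 10, mult = 3840
Loop ends.

Final answer: 3840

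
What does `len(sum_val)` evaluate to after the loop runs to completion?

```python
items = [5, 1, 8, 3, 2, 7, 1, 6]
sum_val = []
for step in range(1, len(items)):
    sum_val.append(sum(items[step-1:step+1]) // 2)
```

Let's trace through this code step by step.

Initialize: items = [5, 1, 8, 3, 2, 7, 1, 6]
Initialize: sum_val = []
Entering loop: for step in range(1, len(items)):
After iteration 1: step = 1, sum_val = [3]
After iteration 2: step = 2, sum_val = [3, 4]
After iteration 3: step = 3, sum_val = [3, 4, 5]
After iteration 4: step = 4, sum_val = [3, 4, 5, 2]
After iteration 5: step = 5, sum_val = [3, 4, 5, 2, 4]
After iteration 6: step = 6, sum_val = [3, 4, 5, 2, 4, 4]
After iteration 7: step = 7, sum_val = [3, 4, 5, 2, 4, 4, 3]
Loop ends.
len(sum_val) = 7

Final answer: 7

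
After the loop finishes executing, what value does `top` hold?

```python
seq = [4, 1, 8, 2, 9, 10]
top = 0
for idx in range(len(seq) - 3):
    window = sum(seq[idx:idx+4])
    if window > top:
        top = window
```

Let's trace through this code step by step.

Initialize: seq = [4, 1, 8, 2, 9, 10]
Initialize: top = 0
Entering loop: for idx in range(len(seq) - 3):
After iteration 1: idx = 0, top = 15, window = 15
After iteration 2: idx = 1, top = 20, window = 20
After iteration 3: idx = 2, top = 29, window = 29
Loop ends.

Final answer: 29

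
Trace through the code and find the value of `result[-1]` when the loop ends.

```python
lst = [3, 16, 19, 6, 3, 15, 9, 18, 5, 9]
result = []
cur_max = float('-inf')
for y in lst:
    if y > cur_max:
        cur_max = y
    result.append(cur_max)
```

Let's trace through this code step by step.

Initialize: lst = [3, 16, 19, 6, 3, 15, 9, 18, 5, 9]
Initialize: result = []
Initialize: cur_max = -inf
Entering loop: for y in lst:
After iteration 1: y = 3, result = [3], cur_max = 3
After iteration 2: y = 16, result = [3, 16], cur_max = 16
After iteration 3: y = 19, result = [3, 16, 19], cur_max = 19
After iteration 4: y = 6, result = [3, 16, 19, 19], cur_max = 19
After iteration 5: y = 3, result = [3, 16, 19, 19, 19], cur_max = 19
After iteration 6: y = 15, result = [3, 16, 19, 19, 19, 19], cur_max = 19
After iteration 7: y = 9, result = [3, 16, 19, 19, 19, 19, 19], cur_max = 19
After iteration 8: y = 18, result = [3, 16, 19, 19, 19, 19, 19, 19], cur_max = 19
After iteration 9: y = 5, result = [3, 16, 19, 19, 19, 19, 19, 19, 19], cur_max = 19
After iteration 10: y = 9, result = [3, 16, 19, 19, 19, 19, 19, 19, 19, 19], cur_max = 19
Loop ends.
result[-1] = 19

Final answer: 19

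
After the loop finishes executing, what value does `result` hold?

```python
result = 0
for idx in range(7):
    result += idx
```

Let's trace through this code step by step.

Initialize: result = 0
Entering loop: for idx in range(7):
After iteration 1: idx = 0, result = 0
After iteration 2: idx = 1, result = 1
After iteration 3: idx = 2, result = 3
After iteration 4: idx = 3, result = 6
After iteration 5: idx = 4, result = 10
After iteration 6: idx = 5, result = 15
After iteration 7: idx = 6, result = 21
Loop ends.

Final answer: 21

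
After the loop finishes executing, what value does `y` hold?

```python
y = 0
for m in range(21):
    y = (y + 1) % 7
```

Let's trace through this code step by step.

Initialize: y = 0
Entering loop: for m in range(21):
After iteration 1: m = 0, y = 1
After iteration 2: m = 1, y = 2
After iteration 3: m = 2, y = 3
After iteration 4: m = 3, y = 4
After iteration 5: m = 4, y = 5
After iteration 6: m = 5, y = 6
After iteration 7: m = 6, y = 0
After iteration 8: m = 7, y = 1
After iteration 9: m = 8, y = 2
After iteration 10: m = 9, y = 3
After iteration 11: m = 10, y = 4
After iteration 12: m = 11, y = 5
After iteration 13: m = 12, y = 6
After iteration 14: m = 13, y = 0
After iteration 15: m = 14, y = 1
After iteration 16: m = 15, y = 2
After iteration 17: m = 16, y = 3
After iteration 18: m = 17, y = 4
After iteration 19: m = 18, y = 5
After iteration 20: m = 19, y = 6
After iteration 21: m = 20, y = 0
Loop ends.

Final answer: 0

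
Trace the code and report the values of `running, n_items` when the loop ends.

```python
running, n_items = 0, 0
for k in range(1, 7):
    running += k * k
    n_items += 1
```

Let's trace through this code step by step.

Initialize: running = 0
Initialize: n_items = 0
Entering loop: for k in range(1, 7):
After iteration 1: k = 1, running = 1, n_items = 1
After iteration 2: k = 2, running = 5, n_items = 2
After iteration 3: k = 3, running = 14, n_items = 3
After iteration 4: k = 4, running = 30, n_items = 4
After iteration 5: k = 5, running = 55, n_items = 5
After iteration 6: k = 6, running = 91, n_items = 6
Loop ends.

Final answer: 91, 6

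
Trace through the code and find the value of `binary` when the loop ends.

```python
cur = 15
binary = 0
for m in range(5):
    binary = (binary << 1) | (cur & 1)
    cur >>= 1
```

Let's trace through this code step by step.

Initialize: cur = 15
Initialize: binary = 0
Entering loop: for m in range(5):
After iteration 1: m = 0, cur = 7, binary = 1
After iteration 2: m = 1, cur = 3, binary = 3
After iteration 3: m = 2, cur = 1, binary = 7
After iteration 4: m = 3, cur = 0, binary = 15
After iteration 5: m = 4, cur = 0, binary = 30
Loop ends.

Final answer: 30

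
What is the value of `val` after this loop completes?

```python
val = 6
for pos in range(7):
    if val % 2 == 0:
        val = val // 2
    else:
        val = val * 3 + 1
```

Let's trace through this code step by step.

Initialize: val = 6
Entering loop: for pos in range(7):
After iteration 1: pos = 0, val = 3
After iteration 2: pos = 1, val = 10
After iteration 3: pos = 2, val = 5
After iteration 4: pos = 3, val = 16
After iteration 5: pos = 4, val = 8
After iteration 6: pos = 5, val = 4
After iteration 7: pos = 6, val = 2
Loop ends.

Final answer: 2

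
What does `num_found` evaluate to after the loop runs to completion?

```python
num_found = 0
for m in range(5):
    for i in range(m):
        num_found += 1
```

Let's trace through this code step by step.

Initialize: num_found = 0
Entering loop: for m in range(5):
After iteration 1: m = 0, num_found = 0
After iteration 2: m = 1, num_found = 1, i = 0
After iteration 3: m = 2, num_found = 3, i = 1
After iteration 4: m = 3, num_found = 6, i = 2
After iteration 5: m = 4, num_found = 10, i = 3
Loop ends.

Final answer: 10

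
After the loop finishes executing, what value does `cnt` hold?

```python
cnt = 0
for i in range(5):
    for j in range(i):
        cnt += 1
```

Let's trace through this code step by step.

Initialize: cnt = 0
Entering loop: for i in range(5):
After iteration 1: i = 0, cnt = 0
After iteration 2: i = 1, cnt = 1, j = 0
After iteration 3: i = 2, cnt = 3, j = 1
After iteration 4: i = 3, cnt = 6, j = 2
After iteration 5: i = 4, cnt = 10, j = 3
Loop ends.

Final answer: 10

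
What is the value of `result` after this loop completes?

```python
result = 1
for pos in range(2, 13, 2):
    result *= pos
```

Let's trace through this code step by step.

Initialize: result = 1
Entering loop: for pos in range(2, 13, 2):
After iteration 1: pos = 2, result = 2
After iteration 2: pos = 4, result = 8
After iteration 3: pos = 6, result = 48
After iteration 4: pos = 8, result = 384
After iteration 5: pos = 10, result = 3840
After iteration 6: pos = 12, result = 46080
Loop ends.

Final answer: 46080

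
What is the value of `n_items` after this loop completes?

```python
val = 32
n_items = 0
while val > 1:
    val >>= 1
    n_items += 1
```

Let's trace through this code step by step.

Initialize: val = 32
Initialize: n_items = 0
Entering loop: while val > 1:
After iteration 1: val = 16, n_items = 1
After iteration 2: val = 8, n_items = 2
After iteration 3: val = 4, n_items = 3
After iteration 4: val = 2, n_items = 4
After iteration 5: val = 1, n_items = 5
Loop ends.

Final answer: 5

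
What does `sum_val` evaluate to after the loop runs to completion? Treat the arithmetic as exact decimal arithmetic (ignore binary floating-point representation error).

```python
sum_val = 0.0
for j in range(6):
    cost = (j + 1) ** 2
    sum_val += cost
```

Let's trace through this code step by step.

Initialize: sum_val = 0.0
Entering loop: for j in range(6):
After iteration 1: j = 0, sum_val = 1.0, cost = 1
After iteration 2: j = 1, sum_val = 5.0, cost = 4
After iteration 3: j = 2, sum_val = 14.0, cost = 9
After iteration 4: j = 3, sum_val = 30.0, cost = 16
After iteration 5: j = 4, sum_val = 55.0, cost = 25
After iteration 6: j = 5, sum_val = 91.0, cost = 36
Loop ends.

Final answer: 91.0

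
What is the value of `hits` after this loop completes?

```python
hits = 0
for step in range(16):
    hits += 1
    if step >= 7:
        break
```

Let's trace through this code step by step.

Initialize: hits = 0
Entering loop: for step in range(16):
After iteration 1: step = 0, hits = 1
After iteration 2: step = 1, hits = 2
After iteration 3: step = 2, hits = 3
After iteration 4: step = 3, hits = 4
After iteration 5: step = 4, hits = 5
After iteration 6: step = 5, hits = 6
After iteration 7: step = 6, hits = 7
After iteration 8: step = 7, hits = 8
Loop ends.

Final answer: 8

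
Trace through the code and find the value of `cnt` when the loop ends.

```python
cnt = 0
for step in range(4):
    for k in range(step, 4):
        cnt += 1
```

Let's trace through this code step by step.

Initialize: cnt = 0
Entering loop: for step in range(4):
After iteration 1: step = 0, cnt = 4
After iteration 2: step = 1, cnt = 7
After iteration 3: step = 2, cnt = 9
After iteration 4: step = 3, cnt = 10
Loop ends.

Final answer: 10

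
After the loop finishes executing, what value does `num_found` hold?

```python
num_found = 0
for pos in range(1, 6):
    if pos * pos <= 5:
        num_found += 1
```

Let's trace through this code step by step.

Initialize: num_found = 0
Entering loop: for pos in range(1, 6):
After iteration 1: pos = 1, num_found = 1
After iteration 2: pos = 2, num_found = 2
After iteration 3: pos = 3, num_found = 2
After iteration 4: pos = 4, num_found = 2
After iteration 5: pos = 5, num_found = 2
Loop ends.

Final answer: 2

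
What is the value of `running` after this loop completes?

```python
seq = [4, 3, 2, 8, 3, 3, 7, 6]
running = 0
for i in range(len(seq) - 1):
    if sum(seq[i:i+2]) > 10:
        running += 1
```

Let's trace through this code step by step.

Initialize: seq = [4, 3, 2, 8, 3, 3, 7, 6]
Initialize: running = 0
Entering loop: for i in range(len(seq) - 1):
After iteration 1: i = 0, running = 0
After iteration 2: i = 1, running = 0
After iteration 3: i = 2, running = 0
After iteration 4: i = 3, running = 1
After iteration 5: i = 4, running = 1
After iteration 6: i = 5, running = 1
After iteration 7: i = 6, running = 2
Loop ends.

Final answer: 2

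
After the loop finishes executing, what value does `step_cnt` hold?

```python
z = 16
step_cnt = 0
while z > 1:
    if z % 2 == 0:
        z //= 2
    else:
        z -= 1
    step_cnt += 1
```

Let's trace through this code step by step.

Initialize: z = 16
Initialize: step_cnt = 0
Entering loop: while z > 1:
After iteration 1: z = 8, step_cnt = 1
After iteration 2: z = 4, step_cnt = 2
After iteration 3: z = 2, step_cnt = 3
After iteration 4: z = 1, step_cnt = 4
Loop ends.

Final answer: 4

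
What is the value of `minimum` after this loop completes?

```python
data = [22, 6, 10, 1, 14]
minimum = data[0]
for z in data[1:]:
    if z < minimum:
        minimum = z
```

Let's trace through this code step by step.

Initialize: data = [22, 6, 10, 1, 14]
Initialize: minimum = 22
Entering loop: for z in data[1:]:
After iteration 1: z = 6, minimum = 6
After iteration 2: z = 10, minimum = 6
After iteration 3: z = 1, minimum = 1
After iteration 4: z = 14, minimum = 1
Loop ends.

Final answer: 1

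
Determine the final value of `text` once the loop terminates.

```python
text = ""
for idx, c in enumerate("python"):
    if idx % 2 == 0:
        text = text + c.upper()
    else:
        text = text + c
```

Let's trace through this code step by step.

Initialize: text = ''
Entering loop: for idx, c in enumerate("python"):
After iteration 1: idx = 0, c = 'p', text = 'P'
After iteration 2: idx = 1, c = 'y', text = 'Py'
After iteration 3: idx = 2, c = 't', text = 'PyT'
After iteration 4: idx = 3, c = 'h', text = 'PyTh'
After iteration 5: idx = 4, c = 'o', text = 'PyThO'
After iteration 6: idx = 5, c = 'n', text = 'PyThOn'
Loop ends.

Final answer: 'PyThOn'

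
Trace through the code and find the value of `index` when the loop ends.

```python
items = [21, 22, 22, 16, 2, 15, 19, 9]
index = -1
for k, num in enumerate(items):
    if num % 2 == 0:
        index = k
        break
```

Let's trace through this code step by step.

Initialize: items = [21, 22, 22, 16, 2, 15, 19, 9]
Initialize: index = -1
Entering loop: for k, num in enumerate(items):
After iteration 1: k = 0, num = 21, index = -1
After iteration 2: k = 1, num = 22, index = 1
Loop ends.

Final answer: 1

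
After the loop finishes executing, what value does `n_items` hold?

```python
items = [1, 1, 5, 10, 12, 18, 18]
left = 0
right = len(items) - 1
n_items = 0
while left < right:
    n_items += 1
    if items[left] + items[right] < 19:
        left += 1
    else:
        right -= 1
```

Let's trace through this code step by step.

Initialize: items = [1, 1, 5, 10, 12, 18, 18]
Initialize: left = 0
Initialize: right = 6
Initialize: n_items = 0
Entering loop: while left < right:
After iteration 1: left = 0, right = 5, n_items = 1
After iteration 2: left = 0, right = 4, n_items = 2
After iteration 3: left = 1, right = 4, n_items = 3
After iteration 4: left = 2, right = 4, n_items = 4
After iteration 5: left = 3, right = 4, n_items = 5
After iteration 6: left = 3, right = 3, n_items = 6
Loop ends.

Final answer: 6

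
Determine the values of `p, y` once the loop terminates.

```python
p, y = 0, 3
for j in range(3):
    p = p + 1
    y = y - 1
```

Let's trace through this code step by step.

Initialize: p = 0
Initialize: y = 3
Entering loop: for j in range(3):
After iteration 1: j = 0, p = 1, y = 2
After iteration 2: j = 1, p = 2, y = 1
After iteration 3: j = 2, p = 3, y = 0
Loop ends.

Final answer: 3, 0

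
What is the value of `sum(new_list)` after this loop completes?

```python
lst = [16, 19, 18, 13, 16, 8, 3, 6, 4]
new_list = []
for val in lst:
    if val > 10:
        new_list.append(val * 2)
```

Let's trace through this code step by step.

Initialize: lst = [16, 19, 18, 13, 16, 8, 3, 6, 4]
Initialize: new_list = []
Entering loop: for val in lst:
After iteration 1: val = 16, new_list = [32]
After iteration 2: val = 19, new_list = [32, 38]
After iteration 3: val = 18, new_list = [32, 38, 36]
After iteration 4: val = 13, new_list = [32, 38, 36, 26]
After iteration 5: val = 16, new_list = [32, 38, 36, 26, 32]
After iteration 6: val = 8, new_list = [32, 38, 36, 26, 32]
After iteration 7: val = 3, new_list = [32, 38, 36, 26, 32]
After iteration 8: val = 6, new_list = [32, 38, 36, 26, 32]
After iteration 9: val = 4, new_list = [32, 38, 36, 26, 32]
Loop ends.
sum(new_list) = 164

Final answer: 164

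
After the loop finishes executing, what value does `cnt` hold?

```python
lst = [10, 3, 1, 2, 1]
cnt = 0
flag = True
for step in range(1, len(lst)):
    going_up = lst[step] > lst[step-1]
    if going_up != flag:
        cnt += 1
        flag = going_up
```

Let's trace through this code step by step.

Initialize: lst = [10, 3, 1, 2, 1]
Initialize: cnt = 0
Initialize: flag = True
Entering loop: for step in range(1, len(lst)):
After iteration 1: step = 1, cnt = 1, flag = False, going_up = False
After iteration 2: step = 2, cnt = 1, flag = False, going_up = False
After iteration 3: step = 3, cnt = 2, flag = True, going_up = True
After iteration 4: step = 4, cnt = 3, flag = False, going_up = False
Loop ends.

Final answer: 3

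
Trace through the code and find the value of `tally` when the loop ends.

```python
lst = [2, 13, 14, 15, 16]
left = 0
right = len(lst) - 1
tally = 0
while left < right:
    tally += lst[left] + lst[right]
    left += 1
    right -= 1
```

Let's trace through this code step by step.

Initialize: lst = [2, 13, 14, 15, 16]
Initialize: left = 0
Initialize: right = 4
Initialize: tally = 0
Entering loop: while left < right:
After iteration 1: left = 1, right = 3, tally = 18
After iteration 2: left = 2, right = 2, tally = 46
Loop ends.

Final answer: 46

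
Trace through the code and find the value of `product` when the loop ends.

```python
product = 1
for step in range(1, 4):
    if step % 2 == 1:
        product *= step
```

Let's trace through this code step by step.

Initialize: product = 1
Entering loop: for step in range(1, 4):
After iteration 1: step = 1, product = 1
After iteration 2: step = 2, product = 1
After iteration 3: step = 3, product = 3
Loop ends.

Final answer: 3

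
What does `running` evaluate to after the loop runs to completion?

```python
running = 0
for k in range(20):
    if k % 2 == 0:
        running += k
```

Let's trace through this code step by step.

Initialize: running = 0
Entering loop: for k in range(20):
After iteration 1: k = 0, running = 0
After iteration 2: k = 1, running = 0
After iteration 3: k = 2, running = 2
After iteration 4: k = 3, running = 2
After iteration 5: k = 4, running = 6
After iteration 6: k = 5, running = 6
After iteration 7: k = 6, running = 12
After iteration 8: k = 7, running = 12
After iteration 9: k = 8, running = 20
After iteration 10: k = 9, running = 20
After iteration 11: k = 10, running = 30
After iteration 12: k = 11, running = 30
After iteration 13: k = 12, running = 42
After iteration 14: k = 13, running = 42
After iteration 15: k = 14, running = 56
After iteration 16: k = 15, running = 56
After iteration 17: k = 16, running = 72
After iteration 18: k = 17, running = 72
After iteration 19: k = 18, running = 90
After iteration 20: k = 19, running = 90
Loop ends.

Final answer: 90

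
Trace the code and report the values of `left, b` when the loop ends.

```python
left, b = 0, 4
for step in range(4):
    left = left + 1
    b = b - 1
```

Let's trace through this code step by step.

Initialize: left = 0
Initialize: b = 4
Entering loop: for step in range(4):
After iteration 1: step = 0, left = 1, b = 3
After iteration 2: step = 1, left = 2, b = 2
After iteration 3: step = 2, left = 3, b = 1
After iteration 4: step = 3, left = 4, b = 0
Loop ends.

Final answer: 4, 0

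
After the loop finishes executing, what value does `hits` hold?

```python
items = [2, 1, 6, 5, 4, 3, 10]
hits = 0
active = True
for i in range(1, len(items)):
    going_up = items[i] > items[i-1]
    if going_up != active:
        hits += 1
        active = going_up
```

Let's trace through this code step by step.

Initialize: items = [2, 1, 6, 5, 4, 3, 10]
Initialize: hits = 0
Initialize: active = True
Entering loop: for i in range(1, len(items)):
After iteration 1: i = 1, hits = 1, active = False, going_up = False
After iteration 2: i = 2, hits = 2, active = True, going_up = True
After iteration 3: i = 3, hits = 3, active = False, going_up = False
After iteration 4: i = 4, hits = 3, active = False, going_up = False
After iteration 5: i = 5, hits = 3, active = False, going_up = False
After iteration 6: i = 6, hits = 4, active = True, going_up = True
Loop ends.

Final answer: 4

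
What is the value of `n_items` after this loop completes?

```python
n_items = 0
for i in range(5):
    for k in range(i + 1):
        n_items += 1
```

Let's trace through this code step by step.

Initialize: n_items = 0
Entering loop: for i in range(5):
After iteration 1: i = 0, n_items = 1, k = 0
After iteration 2: i = 1, n_items = 3, k = 1
After iteration 3: i = 2, n_items = 6, k = 2
After iteration 4: i = 3, n_items = 10, k = 3
After iteration 5: i = 4, n_items = 15, k = 4
Loop ends.

Final answer: 15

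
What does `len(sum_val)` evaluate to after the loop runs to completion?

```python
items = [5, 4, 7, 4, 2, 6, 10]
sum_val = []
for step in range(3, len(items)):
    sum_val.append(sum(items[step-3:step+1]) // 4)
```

Let's trace through this code step by step.

Initialize: items = [5, 4, 7, 4, 2, 6, 10]
Initialize: sum_val = []
Entering loop: for step in range(3, len(items)):
After iteration 1: step = 3, sum_val = [5]
After iteration 2: step = 4, sum_val = [5, 4]
After iteration 3: step = 5, sum_val = [5, 4, 4]
After iteration 4: step = 6, sum_val = [5, 4, 4, 5]
Loop ends.
len(sum_val) = 4

Final answer: 4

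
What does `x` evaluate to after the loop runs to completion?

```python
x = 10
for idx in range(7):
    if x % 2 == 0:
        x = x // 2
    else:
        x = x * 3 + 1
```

Let's trace through this code step by step.

Initialize: x = 10
Entering loop: for idx in range(7):
After iteration 1: idx = 0, x = 5
After iteration 2: idx = 1, x = 16
After iteration 3: idx = 2, x = 8
After iteration 4: idx = 3, x = 4
After iteration 5: idx = 4, x = 2
After iteration 6: idx = 5, x = 1
After iteration 7: idx = 6, x = 4
Loop ends.

Final answer: 4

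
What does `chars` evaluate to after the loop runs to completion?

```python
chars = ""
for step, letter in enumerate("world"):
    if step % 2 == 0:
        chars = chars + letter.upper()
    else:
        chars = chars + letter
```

Let's trace through this code step by step.

Initialize: chars = ''
Entering loop: for step, letter in enumerate("world"):
After iteration 1: step = 0, letter = 'w', chars = 'W'
After iteration 2: step = 1, letter = 'o', chars = 'Wo'
After iteration 3: step = 2, letter = 'r', chars = 'WoR'
After iteration 4: step = 3, letter = 'l', chars = 'WoRl'
After iteration 5: step = 4, letter = 'd', chars = 'WoRlD'
Loop ends.

Final answer: 'WoRlD'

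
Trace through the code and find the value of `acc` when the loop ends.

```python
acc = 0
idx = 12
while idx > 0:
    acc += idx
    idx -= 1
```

Let's trace through this code step by step.

Initialize: acc = 0
Initialize: idx = 12
Entering loop: while idx > 0:
After iteration 1: acc = 12, idx = 11
After iteration 2: acc = 23, idx = 10
After iteration 3: acc = 33, idx = 9
After iteration 4: acc = 42, idx = 8
After iteration 5: acc = 50, idx = 7
After iteration 6: acc = 57, idx = 6
After iteration 7: acc = 63, idx = 5
After iteration 8: acc = 68, idx = 4
After iteration 9: acc = 72, idx = 3
After iteration 10: acc = 75, idx = 2
After iteration 11: acc = 77, idx = 1
After iteration 12: acc = 78, idx = 0
Loop ends.

Final answer: 78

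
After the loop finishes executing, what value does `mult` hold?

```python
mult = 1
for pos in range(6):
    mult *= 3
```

Let's trace through this code step by step.

Initialize: mult = 1
Entering loop: for pos in range(6):
After iteration 1: pos = 0, mult = 3
After iteration 2: pos = 1, mult = 9
After iteration 3: pos = 2, mult = 27
After iteration 4: pos = 3, mult = 81
After iteration 5: pos = 4, mult = 243
After iteration 6: pos = 5, mult = 729
Loop ends.

Final answer: 729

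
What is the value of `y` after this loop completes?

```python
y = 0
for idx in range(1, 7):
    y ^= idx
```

Let's trace through this code step by step.

Initialize: y = 0
Entering loop: for idx in range(1, 7):
After iteration 1: idx = 1, y = 1
After iteration 2: idx = 2, y = 3
After iteration 3: idx = 3, y = 0
After iteration 4: idx = 4, y = 4
After iteration 5: idx = 5, y = 1
After iteration 6: idx = 6, y = 7
Loop ends.

Final answer: 7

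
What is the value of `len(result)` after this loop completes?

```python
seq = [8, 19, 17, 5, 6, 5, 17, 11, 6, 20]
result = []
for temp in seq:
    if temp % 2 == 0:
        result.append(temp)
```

Let's trace through this code step by step.

Initialize: seq = [8, 19, 17, 5, 6, 5, 17, 11, 6, 20]
Initialize: result = []
Entering loop: for temp in seq:
After iteration 1: temp = 8, result = [8]
After iteration 2: temp = 19, result = [8]
After iteration 3: temp = 17, result = [8]
After iteration 4: temp = 5, result = [8]
After iteration 5: temp = 6, result = [8, 6]
After iteration 6: temp = 5, result = [8, 6]
After iteration 7: temp = 17, result = [8, 6]
After iteration 8: temp = 11, result = [8, 6]
After iteration 9: temp = 6, result = [8, 6, 6]
After iteration 10: temp = 20, result = [8, 6, 6, 20]
Loop ends.
len(result) = 4

Final answer: 4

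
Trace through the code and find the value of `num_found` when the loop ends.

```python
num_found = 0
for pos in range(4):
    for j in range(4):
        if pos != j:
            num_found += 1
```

Let's trace through this code step by step.

Initialize: num_found = 0
Entering loop: for pos in range(4):
After iteration 1: pos = 0, num_found = 3
After iteration 2: pos = 1, num_found = 6
After iteration 3: pos = 2, num_found = 9
After iteration 4: pos = 3, num_found = 12
Loop ends.

Final answer: 12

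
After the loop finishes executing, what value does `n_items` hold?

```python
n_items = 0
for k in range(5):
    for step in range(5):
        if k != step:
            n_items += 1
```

Let's trace through this code step by step.

Initialize: n_items = 0
Entering loop: for k in range(5):
After iteration 1: k = 0, n_items = 4
After iteration 2: k = 1, n_items = 8
After iteration 3: k = 2, n_items = 12
After iteration 4: k = 3, n_items = 16
After iteration 5: k = 4, n_items = 20
Loop ends.

Final answer: 20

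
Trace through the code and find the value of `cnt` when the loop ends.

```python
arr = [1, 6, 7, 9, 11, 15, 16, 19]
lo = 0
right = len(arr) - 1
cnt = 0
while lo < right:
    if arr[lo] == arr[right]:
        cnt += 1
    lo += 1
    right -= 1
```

Let's trace through this code step by step.

Initialize: arr = [1, 6, 7, 9, 11, 15, 16, 19]
Initialize: lo = 0
Initialize: right = 7
Initialize: cnt = 0
Entering loop: while lo < right:
After iteration 1: lo = 1, right = 6, cnt = 0
After iteration 2: lo = 2, right = 5, cnt = 0
After iteration 3: lo = 3, right = 4, cnt = 0
After iteration 4: lo = 4, right = 3, cnt = 0
Loop ends.

Final answer: 0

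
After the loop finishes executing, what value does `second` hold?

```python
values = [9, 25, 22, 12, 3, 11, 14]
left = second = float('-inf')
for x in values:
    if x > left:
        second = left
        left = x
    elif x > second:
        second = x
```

Let's trace through this code step by step.

Initialize: values = [9, 25, 22, 12, 3, 11, 14]
Initialize: left = -inf
Initialize: second = -inf
Entering loop: for x in values:
After iteration 1: x = 9, left = 9, second = -inf
After iteration 2: x = 25, left = 25, second = 9
After iteration 3: x = 22, left = 25, second = 22
After iteration 4: x = 12, left = 25, second = 22
After iteration 5: x = 3, left = 25, second = 22
After iteration 6: x = 11, left = 25, second = 22
After iteration 7: x = 14, left = 25, second = 22
Loop ends.

Final answer: 22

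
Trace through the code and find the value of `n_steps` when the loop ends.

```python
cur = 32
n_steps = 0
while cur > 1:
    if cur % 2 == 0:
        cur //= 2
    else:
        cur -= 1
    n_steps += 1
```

Let's trace through this code step by step.

Initialize: cur = 32
Initialize: n_steps = 0
Entering loop: while cur > 1:
After iteration 1: cur = 16, n_steps = 1
After iteration 2: cur = 8, n_steps = 2
After iteration 3: cur = 4, n_steps = 3
After iteration 4: cur = 2, n_steps = 4
After iteration 5: cur = 1, n_steps = 5
Loop ends.

Final answer: 5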